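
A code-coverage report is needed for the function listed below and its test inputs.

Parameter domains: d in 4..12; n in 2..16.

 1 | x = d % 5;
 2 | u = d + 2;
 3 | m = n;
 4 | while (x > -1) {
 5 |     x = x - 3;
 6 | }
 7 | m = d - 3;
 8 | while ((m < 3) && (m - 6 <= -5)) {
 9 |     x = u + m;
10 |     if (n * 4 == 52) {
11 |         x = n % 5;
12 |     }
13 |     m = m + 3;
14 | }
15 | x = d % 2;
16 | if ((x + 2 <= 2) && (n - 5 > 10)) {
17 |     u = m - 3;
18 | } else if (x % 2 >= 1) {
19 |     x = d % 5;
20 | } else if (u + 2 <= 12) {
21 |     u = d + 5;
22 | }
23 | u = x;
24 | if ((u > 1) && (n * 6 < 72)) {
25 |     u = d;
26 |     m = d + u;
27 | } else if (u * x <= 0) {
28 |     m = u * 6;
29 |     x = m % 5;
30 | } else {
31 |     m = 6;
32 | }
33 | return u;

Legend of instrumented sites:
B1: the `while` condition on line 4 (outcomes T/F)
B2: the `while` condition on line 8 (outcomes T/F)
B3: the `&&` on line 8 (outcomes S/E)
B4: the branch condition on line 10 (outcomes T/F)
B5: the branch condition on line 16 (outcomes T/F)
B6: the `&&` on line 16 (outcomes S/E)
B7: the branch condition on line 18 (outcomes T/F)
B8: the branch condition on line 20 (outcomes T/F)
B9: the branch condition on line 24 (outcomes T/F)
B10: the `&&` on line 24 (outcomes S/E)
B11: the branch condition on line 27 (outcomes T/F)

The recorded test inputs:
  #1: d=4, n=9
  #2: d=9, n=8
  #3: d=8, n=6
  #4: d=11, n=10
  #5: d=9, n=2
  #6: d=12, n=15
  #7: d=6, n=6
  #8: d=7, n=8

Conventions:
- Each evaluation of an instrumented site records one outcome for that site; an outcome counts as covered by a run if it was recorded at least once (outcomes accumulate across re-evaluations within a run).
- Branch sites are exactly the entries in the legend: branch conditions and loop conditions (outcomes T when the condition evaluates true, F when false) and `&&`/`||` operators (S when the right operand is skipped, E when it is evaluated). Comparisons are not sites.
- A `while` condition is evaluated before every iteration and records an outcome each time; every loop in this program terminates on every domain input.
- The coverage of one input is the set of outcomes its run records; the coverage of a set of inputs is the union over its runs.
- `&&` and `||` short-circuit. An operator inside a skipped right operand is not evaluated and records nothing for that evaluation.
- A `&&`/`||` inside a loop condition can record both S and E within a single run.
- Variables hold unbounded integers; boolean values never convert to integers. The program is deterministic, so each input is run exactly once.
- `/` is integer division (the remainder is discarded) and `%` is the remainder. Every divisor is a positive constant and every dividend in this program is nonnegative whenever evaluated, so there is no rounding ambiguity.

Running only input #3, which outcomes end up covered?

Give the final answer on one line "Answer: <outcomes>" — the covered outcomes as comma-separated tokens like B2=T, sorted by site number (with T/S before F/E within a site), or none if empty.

Event log for input #3 (d=8, n=6):
  B1->T, B1->T, B1->F, B3->S, B2->F, B6->E, B5->F, B7->F, B8->T, B10->S
  B9->F, B11->T
as a set, this run covers: B1=T, B1=F, B2=F, B3=S, B5=F, B6=E, B7=F, B8=T, B9=F, B10=S, B11=T

Answer: B1=T, B1=F, B2=F, B3=S, B5=F, B6=E, B7=F, B8=T, B9=F, B10=S, B11=T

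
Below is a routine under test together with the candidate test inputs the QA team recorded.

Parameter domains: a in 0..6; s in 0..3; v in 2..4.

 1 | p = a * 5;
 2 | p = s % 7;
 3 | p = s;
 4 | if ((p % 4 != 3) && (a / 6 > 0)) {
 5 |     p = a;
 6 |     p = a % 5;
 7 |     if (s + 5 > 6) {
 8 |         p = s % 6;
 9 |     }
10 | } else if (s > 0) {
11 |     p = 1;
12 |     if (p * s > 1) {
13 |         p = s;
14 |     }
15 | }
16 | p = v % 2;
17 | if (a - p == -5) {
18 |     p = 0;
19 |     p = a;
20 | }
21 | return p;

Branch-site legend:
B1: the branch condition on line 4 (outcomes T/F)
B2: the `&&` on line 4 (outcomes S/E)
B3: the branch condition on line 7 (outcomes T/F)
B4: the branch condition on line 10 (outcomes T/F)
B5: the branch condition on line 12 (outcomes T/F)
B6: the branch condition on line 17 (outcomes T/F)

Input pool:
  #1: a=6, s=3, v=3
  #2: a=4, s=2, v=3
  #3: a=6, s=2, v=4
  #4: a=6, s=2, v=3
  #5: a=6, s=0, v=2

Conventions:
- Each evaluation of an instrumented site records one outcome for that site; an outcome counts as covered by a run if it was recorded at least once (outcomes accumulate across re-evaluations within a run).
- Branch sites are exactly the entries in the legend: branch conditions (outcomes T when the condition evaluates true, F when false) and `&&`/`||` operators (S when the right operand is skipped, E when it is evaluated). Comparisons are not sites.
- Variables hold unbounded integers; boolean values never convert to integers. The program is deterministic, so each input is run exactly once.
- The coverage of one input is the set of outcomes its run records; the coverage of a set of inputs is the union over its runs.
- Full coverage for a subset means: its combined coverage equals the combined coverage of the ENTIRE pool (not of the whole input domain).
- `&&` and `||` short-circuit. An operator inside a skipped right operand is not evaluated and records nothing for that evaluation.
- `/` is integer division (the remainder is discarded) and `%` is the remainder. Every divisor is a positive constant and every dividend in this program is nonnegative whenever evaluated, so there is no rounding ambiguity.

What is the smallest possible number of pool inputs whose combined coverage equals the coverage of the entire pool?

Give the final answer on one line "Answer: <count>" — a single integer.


#1 (a=6, s=3, v=3) -> covered: B1=F, B2=S, B4=T, B5=T, B6=F
#2 (a=4, s=2, v=3) -> covered: B1=F, B2=E, B4=T, B5=T, B6=F
#3 (a=6, s=2, v=4) -> covered: B1=T, B2=E, B3=T, B6=F
#4 (a=6, s=2, v=3) -> covered: B1=T, B2=E, B3=T, B6=F
#5 (a=6, s=0, v=2) -> covered: B1=T, B2=E, B3=F, B6=F
the full pool covers 9 outcomes: B1=T, B1=F, B2=S, B2=E, B3=T, B3=F, B4=T, B5=T, B6=F
size 1 is not enough: best union over all size-1 subsets is 5/9
size 2 is not enough: best union over all size-2 subsets is 8/9
inputs {1, 3, 5} (size 3) cover everything; no size-3 subset with a lexicographically smaller index list covers all 9
Answer: 3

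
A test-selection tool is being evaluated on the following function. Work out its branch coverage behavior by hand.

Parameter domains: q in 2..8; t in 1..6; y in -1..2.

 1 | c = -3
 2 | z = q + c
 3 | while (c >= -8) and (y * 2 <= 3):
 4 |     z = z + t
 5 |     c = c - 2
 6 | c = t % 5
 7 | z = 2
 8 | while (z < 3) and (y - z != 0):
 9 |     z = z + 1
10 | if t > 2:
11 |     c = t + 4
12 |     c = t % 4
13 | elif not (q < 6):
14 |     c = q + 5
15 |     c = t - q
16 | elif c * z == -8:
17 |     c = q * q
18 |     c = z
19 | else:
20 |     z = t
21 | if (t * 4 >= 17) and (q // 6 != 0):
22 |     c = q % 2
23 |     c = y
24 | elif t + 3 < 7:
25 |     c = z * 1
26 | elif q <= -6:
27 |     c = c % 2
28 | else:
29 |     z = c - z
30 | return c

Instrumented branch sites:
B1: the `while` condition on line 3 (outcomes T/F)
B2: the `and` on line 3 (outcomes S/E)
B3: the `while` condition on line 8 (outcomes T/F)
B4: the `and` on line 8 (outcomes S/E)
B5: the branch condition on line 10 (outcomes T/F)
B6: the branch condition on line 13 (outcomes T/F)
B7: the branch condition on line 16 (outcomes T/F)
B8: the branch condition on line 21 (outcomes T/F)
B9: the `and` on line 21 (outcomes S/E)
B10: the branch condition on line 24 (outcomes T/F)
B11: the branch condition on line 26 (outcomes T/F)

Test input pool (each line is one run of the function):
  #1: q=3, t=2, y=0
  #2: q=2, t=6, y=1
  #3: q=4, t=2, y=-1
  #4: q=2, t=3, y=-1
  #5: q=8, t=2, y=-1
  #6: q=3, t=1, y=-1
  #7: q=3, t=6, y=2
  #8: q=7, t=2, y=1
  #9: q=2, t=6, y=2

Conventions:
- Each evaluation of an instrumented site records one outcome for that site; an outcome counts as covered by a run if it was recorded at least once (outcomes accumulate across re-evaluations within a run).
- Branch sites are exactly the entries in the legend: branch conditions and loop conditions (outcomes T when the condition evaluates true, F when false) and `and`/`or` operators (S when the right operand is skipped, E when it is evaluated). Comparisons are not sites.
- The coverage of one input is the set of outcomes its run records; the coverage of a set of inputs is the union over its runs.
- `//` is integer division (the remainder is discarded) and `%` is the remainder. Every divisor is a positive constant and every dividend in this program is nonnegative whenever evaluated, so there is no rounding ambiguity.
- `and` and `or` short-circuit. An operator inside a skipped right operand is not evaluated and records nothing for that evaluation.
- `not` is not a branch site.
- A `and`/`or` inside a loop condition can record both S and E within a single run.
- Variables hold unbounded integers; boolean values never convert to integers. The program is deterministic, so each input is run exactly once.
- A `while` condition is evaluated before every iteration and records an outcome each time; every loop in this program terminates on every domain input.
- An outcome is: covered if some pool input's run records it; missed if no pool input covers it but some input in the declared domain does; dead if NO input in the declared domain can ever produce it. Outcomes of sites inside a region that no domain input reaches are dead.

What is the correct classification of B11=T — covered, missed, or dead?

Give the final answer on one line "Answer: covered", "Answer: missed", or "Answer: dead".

no pool input records B11=T
checking all 168 inputs in the declared domain: B11=T is never recorded -> dead

Answer: dead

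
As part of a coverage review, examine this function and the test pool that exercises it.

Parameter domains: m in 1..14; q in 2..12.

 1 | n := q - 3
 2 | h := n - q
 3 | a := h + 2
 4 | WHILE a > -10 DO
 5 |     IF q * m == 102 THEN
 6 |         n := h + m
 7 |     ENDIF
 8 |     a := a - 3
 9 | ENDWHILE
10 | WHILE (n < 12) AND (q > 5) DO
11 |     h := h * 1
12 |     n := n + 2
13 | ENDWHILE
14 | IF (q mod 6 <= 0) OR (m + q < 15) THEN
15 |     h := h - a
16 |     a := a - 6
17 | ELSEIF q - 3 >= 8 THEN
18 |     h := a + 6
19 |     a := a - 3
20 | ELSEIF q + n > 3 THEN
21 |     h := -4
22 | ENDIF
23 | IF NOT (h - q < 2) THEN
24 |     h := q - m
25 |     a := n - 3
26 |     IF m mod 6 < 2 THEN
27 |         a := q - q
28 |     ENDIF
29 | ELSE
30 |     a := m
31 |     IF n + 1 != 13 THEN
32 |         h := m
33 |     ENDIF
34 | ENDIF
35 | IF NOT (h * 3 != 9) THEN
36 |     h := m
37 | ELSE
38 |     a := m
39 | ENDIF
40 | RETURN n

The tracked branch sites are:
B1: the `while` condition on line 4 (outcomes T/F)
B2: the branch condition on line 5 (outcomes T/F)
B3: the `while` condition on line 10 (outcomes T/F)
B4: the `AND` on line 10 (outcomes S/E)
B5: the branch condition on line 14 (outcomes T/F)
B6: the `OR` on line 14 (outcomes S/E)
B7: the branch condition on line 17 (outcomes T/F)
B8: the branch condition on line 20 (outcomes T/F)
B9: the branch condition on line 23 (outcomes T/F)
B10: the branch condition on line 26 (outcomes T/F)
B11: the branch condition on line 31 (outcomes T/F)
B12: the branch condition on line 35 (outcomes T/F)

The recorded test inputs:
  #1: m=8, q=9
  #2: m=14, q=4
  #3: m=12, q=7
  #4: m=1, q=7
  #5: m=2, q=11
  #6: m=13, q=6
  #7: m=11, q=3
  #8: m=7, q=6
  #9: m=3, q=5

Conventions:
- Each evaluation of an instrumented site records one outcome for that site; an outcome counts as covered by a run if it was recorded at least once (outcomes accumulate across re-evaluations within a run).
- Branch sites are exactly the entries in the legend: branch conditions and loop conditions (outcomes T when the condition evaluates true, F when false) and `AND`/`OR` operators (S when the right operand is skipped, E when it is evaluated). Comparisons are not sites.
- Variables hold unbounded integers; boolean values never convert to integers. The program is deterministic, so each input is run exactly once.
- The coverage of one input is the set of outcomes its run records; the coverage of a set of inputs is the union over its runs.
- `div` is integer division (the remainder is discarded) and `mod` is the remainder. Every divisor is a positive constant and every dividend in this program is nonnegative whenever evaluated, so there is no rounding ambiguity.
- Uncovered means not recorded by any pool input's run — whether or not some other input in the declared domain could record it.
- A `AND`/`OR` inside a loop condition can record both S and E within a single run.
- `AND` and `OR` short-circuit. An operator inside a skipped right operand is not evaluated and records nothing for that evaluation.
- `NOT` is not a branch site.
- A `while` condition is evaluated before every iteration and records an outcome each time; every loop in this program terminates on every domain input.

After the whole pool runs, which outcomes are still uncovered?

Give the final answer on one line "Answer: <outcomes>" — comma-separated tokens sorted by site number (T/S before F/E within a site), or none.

test 1 (m=8, q=9) fires B1->T, B2->F, B1->T, B2->F, B1->T, B2->F, B1->F, B4->E, B3->T, B4->E, B3->T, B4->E, B3->T, B4->S, ...; hits B1=T, B1=F, B2=F, B3=T, B3=F, B4=S, B4=E, B5=F, B6=E, B7=F, B8=T, B9=F, B11=F, B12=F
test 2 (m=14, q=4) fires B1->T, B2->F, B1->T, B2->F, B1->T, B2->F, B1->F, B4->E, B3->F, B6->E, B5->F, B7->F, B8->T, B9->F, ...; hits B1=T, B1=F, B2=F, B3=F, B4=E, B5=F, B6=E, B7=F, B8=T, B9=F, B11=T, B12=F
test 3 (m=12, q=7) fires B1->T, B2->F, B1->T, B2->F, B1->T, B2->F, B1->F, B4->E, B3->T, B4->E, B3->T, B4->E, B3->T, B4->E, ...; hits B1=T, B1=F, B2=F, B3=T, B3=F, B4=S, B4=E, B5=F, B6=E, B7=F, B8=T, B9=F, B11=F, B12=F
test 4 (m=1, q=7) fires B1->T, B2->F, B1->T, B2->F, B1->T, B2->F, B1->F, B4->E, B3->T, B4->E, B3->T, B4->E, B3->T, B4->E, ...; hits B1=T, B1=F, B2=F, B3=T, B3=F, B4=S, B4=E, B5=T, B6=E, B9=F, B11=F, B12=F
test 5 (m=2, q=11) fires B1->T, B2->F, B1->T, B2->F, B1->T, B2->F, B1->F, B4->E, B3->T, B4->E, B3->T, B4->S, B3->F, B6->E, ...; hits B1=T, B1=F, B2=F, B3=T, B3=F, B4=S, B4=E, B5=T, B6=E, B9=F, B11=F, B12=F
test 6 (m=13, q=6) fires B1->T, B2->F, B1->T, B2->F, B1->T, B2->F, B1->F, B4->E, B3->T, B4->E, B3->T, B4->E, B3->T, B4->E, ...; hits B1=T, B1=F, B2=F, B3=T, B3=F, B4=S, B4=E, B5=T, B6=S, B9=F, B11=T, B12=F
test 7 (m=11, q=3) fires B1->T, B2->F, B1->T, B2->F, B1->T, B2->F, B1->F, B4->E, B3->F, B6->E, B5->T, B9->T, B10->F, B12->F; hits B1=T, B1=F, B2=F, B3=F, B4=E, B5=T, B6=E, B9=T, B10=F, B12=F
test 8 (m=7, q=6) fires B1->T, B2->F, B1->T, B2->F, B1->T, B2->F, B1->F, B4->E, B3->T, B4->E, B3->T, B4->E, B3->T, B4->E, ...; hits B1=T, B1=F, B2=F, B3=T, B3=F, B4=S, B4=E, B5=T, B6=S, B9=F, B11=T, B12=F
test 9 (m=3, q=5) fires B1->T, B2->F, B1->T, B2->F, B1->T, B2->F, B1->F, B4->E, B3->F, B6->E, B5->T, B9->T, B10->F, B12->F; hits B1=T, B1=F, B2=F, B3=F, B4=E, B5=T, B6=E, B9=T, B10=F, B12=F
union over the pool: B1=T, B1=F, B2=F, B3=T, B3=F, B4=S, B4=E, B5=T, B5=F, B6=S, B6=E, B7=F, B8=T, B9=T, B9=F, B10=F, B11=T, B11=F, B12=F
uncovered (5 of 24): B2=T, B7=T, B8=F, B10=T, B12=T

Answer: B2=T, B7=T, B8=F, B10=T, B12=T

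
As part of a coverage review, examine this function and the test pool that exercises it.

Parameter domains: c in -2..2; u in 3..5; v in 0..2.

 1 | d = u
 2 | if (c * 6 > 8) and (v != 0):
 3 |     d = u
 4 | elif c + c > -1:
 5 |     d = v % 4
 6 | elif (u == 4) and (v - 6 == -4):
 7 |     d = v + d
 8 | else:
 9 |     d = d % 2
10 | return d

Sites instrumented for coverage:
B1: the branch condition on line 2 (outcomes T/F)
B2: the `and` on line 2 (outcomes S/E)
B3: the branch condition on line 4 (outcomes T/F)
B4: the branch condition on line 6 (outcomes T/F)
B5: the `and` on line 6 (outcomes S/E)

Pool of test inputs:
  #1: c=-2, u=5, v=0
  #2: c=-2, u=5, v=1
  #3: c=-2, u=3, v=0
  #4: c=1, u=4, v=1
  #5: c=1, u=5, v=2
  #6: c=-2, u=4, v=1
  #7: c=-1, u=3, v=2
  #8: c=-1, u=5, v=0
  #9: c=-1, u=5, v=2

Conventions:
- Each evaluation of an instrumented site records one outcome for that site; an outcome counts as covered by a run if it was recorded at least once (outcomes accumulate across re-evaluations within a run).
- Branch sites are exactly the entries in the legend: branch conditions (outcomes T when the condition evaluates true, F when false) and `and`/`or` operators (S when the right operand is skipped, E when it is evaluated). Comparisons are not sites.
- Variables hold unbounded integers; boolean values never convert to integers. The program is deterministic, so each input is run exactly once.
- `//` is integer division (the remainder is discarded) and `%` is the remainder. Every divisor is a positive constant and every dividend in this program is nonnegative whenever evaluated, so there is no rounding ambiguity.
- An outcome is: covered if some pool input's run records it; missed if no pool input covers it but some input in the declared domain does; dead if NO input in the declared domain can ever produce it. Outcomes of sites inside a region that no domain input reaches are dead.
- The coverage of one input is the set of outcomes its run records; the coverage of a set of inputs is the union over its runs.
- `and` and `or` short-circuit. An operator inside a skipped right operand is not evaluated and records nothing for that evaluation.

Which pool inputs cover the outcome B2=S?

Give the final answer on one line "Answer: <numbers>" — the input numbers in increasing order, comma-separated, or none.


input #1 (c=-2, u=5, v=0): hits B2=S
input #2 (c=-2, u=5, v=1): hits B2=S
input #3 (c=-2, u=3, v=0): hits B2=S
input #4 (c=1, u=4, v=1): hits B2=S
input #5 (c=1, u=5, v=2): hits B2=S
input #6 (c=-2, u=4, v=1): hits B2=S
input #7 (c=-1, u=3, v=2): hits B2=S
input #8 (c=-1, u=5, v=0): hits B2=S
input #9 (c=-1, u=5, v=2): hits B2=S
Answer: 1, 2, 3, 4, 5, 6, 7, 8, 9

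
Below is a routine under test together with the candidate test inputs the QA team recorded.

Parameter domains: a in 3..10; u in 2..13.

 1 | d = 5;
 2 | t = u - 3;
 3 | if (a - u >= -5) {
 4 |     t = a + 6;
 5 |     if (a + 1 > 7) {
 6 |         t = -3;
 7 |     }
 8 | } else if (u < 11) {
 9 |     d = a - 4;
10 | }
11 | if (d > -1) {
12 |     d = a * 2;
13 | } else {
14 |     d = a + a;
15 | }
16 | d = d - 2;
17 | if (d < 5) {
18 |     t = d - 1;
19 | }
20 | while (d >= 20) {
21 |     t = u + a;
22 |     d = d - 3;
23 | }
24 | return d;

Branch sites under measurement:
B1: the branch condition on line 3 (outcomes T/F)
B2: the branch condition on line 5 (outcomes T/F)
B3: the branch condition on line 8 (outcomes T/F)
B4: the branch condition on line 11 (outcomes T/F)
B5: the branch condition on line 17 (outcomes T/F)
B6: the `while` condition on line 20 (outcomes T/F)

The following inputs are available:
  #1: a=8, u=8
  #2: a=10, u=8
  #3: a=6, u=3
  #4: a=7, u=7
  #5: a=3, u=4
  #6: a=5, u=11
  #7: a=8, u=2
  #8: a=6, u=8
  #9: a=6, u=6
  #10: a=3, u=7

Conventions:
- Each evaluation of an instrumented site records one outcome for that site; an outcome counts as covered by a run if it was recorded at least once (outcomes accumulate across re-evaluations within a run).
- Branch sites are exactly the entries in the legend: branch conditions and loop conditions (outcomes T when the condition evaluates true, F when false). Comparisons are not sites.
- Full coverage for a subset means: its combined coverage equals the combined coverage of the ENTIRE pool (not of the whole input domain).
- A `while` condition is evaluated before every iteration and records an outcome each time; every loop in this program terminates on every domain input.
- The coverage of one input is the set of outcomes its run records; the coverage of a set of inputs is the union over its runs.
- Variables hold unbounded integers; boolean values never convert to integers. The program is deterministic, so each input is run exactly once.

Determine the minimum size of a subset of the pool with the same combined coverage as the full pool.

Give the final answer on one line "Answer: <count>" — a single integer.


run #1 (a=8, u=8) runs B1->T, B2->T, B4->T, B5->F, B6->F; records B1=T, B2=T, B4=T, B5=F, B6=F
run #2 (a=10, u=8) runs B1->T, B2->T, B4->T, B5->F, B6->F; records B1=T, B2=T, B4=T, B5=F, B6=F
run #3 (a=6, u=3) runs B1->T, B2->F, B4->T, B5->F, B6->F; records B1=T, B2=F, B4=T, B5=F, B6=F
run #4 (a=7, u=7) runs B1->T, B2->T, B4->T, B5->F, B6->F; records B1=T, B2=T, B4=T, B5=F, B6=F
run #5 (a=3, u=4) runs B1->T, B2->F, B4->T, B5->T, B6->F; records B1=T, B2=F, B4=T, B5=T, B6=F
run #6 (a=5, u=11) runs B1->F, B3->F, B4->T, B5->F, B6->F; records B1=F, B3=F, B4=T, B5=F, B6=F
run #7 (a=8, u=2) runs B1->T, B2->T, B4->T, B5->F, B6->F; records B1=T, B2=T, B4=T, B5=F, B6=F
run #8 (a=6, u=8) runs B1->T, B2->F, B4->T, B5->F, B6->F; records B1=T, B2=F, B4=T, B5=F, B6=F
run #9 (a=6, u=6) runs B1->T, B2->F, B4->T, B5->F, B6->F; records B1=T, B2=F, B4=T, B5=F, B6=F
run #10 (a=3, u=7) runs B1->T, B2->F, B4->T, B5->T, B6->F; records B1=T, B2=F, B4=T, B5=T, B6=F
pool-wide coverage (9 outcomes): B1=T, B1=F, B2=T, B2=F, B3=F, B4=T, B5=T, B5=F, B6=F
checked all size-1 subsets: none covers 9 outcomes (max 5/9)
checked all size-2 subsets: none covers 9 outcomes (max 8/9)
the canonical winner is {1, 5, 6}: size 3, full 9-outcome coverage, earliest index list among size-3 covers
Answer: 3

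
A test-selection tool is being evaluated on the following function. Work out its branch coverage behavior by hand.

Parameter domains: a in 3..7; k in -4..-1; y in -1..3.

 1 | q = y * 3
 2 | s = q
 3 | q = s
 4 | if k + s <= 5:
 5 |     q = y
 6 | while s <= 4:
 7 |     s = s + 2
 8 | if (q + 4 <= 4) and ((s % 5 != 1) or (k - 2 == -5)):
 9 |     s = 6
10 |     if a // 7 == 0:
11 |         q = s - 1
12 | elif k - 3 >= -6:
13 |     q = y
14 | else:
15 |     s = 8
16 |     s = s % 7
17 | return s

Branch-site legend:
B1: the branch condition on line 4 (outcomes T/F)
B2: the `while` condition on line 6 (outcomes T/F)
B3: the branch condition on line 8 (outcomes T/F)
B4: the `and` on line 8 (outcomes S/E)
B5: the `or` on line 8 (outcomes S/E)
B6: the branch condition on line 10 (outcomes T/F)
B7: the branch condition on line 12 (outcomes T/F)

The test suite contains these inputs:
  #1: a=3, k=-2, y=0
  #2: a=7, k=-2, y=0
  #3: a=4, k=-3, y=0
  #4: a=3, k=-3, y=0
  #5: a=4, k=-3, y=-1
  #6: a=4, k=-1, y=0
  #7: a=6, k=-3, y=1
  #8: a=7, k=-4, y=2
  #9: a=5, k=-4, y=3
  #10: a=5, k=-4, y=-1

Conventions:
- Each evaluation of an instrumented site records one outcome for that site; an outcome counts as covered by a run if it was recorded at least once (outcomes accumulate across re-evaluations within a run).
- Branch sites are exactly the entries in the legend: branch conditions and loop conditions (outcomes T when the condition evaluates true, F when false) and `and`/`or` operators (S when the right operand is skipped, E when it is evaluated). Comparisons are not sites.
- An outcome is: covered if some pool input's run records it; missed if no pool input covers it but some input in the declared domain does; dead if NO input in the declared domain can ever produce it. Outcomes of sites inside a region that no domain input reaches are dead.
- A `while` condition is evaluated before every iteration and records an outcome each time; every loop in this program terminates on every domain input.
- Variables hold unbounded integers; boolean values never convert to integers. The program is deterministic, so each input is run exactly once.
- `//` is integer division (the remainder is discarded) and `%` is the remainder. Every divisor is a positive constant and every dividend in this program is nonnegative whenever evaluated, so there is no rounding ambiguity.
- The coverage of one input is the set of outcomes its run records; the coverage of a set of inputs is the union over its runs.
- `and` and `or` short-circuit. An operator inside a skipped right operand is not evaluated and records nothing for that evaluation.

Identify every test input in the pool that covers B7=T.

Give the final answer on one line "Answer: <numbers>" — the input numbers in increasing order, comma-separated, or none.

input #1 (a=3, k=-2, y=0): records B7=T
input #2 (a=7, k=-2, y=0): records B7=T
input #3 (a=4, k=-3, y=0): does not record B7=T
input #4 (a=3, k=-3, y=0): does not record B7=T
input #5 (a=4, k=-3, y=-1): does not record B7=T
input #6 (a=4, k=-1, y=0): records B7=T
input #7 (a=6, k=-3, y=1): records B7=T
input #8 (a=7, k=-4, y=2): does not record B7=T
input #9 (a=5, k=-4, y=3): does not record B7=T
input #10 (a=5, k=-4, y=-1): does not record B7=T

Answer: 1, 2, 6, 7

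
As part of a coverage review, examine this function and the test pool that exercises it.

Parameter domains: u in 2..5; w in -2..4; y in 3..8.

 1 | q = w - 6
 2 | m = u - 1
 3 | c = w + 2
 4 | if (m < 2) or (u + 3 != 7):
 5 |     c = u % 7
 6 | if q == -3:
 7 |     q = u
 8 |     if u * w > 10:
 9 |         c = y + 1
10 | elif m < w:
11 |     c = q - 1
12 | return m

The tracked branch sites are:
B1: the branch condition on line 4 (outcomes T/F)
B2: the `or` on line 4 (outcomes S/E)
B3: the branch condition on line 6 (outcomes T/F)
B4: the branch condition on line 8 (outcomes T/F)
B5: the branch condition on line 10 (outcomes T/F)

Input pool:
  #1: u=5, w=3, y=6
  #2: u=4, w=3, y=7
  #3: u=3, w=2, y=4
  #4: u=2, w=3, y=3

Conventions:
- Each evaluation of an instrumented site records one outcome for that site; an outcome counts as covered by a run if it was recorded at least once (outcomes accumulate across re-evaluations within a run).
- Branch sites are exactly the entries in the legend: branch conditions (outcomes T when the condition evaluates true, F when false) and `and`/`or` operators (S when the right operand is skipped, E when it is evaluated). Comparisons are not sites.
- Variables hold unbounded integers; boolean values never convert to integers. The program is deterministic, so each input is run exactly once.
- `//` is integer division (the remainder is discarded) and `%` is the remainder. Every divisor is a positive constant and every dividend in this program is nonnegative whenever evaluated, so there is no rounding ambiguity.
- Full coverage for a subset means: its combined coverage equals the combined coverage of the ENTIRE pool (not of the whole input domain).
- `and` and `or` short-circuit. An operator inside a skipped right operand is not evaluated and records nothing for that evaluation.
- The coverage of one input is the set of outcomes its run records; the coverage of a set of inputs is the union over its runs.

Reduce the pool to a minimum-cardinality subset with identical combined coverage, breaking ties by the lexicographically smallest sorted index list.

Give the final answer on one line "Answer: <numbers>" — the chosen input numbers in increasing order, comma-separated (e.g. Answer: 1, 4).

test 1 (u=5, w=3, y=6) hits B1=T, B2=E, B3=T, B4=T
test 2 (u=4, w=3, y=7) hits B1=F, B2=E, B3=T, B4=T
test 3 (u=3, w=2, y=4) hits B1=T, B2=E, B3=F, B5=F
test 4 (u=2, w=3, y=3) hits B1=T, B2=S, B3=T, B4=F
pool-wide coverage (9 outcomes): B1=T, B1=F, B2=S, B2=E, B3=T, B3=F, B4=T, B4=F, B5=F
no size-1 subset reaches all 9 outcomes (best union: 4/9)
no size-2 subset reaches all 9 outcomes (best union: 7/9)
size 3: inputs {2, 3, 4} cover all 9 outcomes, and no lexicographically smaller subset of this size does

Answer: 2, 3, 4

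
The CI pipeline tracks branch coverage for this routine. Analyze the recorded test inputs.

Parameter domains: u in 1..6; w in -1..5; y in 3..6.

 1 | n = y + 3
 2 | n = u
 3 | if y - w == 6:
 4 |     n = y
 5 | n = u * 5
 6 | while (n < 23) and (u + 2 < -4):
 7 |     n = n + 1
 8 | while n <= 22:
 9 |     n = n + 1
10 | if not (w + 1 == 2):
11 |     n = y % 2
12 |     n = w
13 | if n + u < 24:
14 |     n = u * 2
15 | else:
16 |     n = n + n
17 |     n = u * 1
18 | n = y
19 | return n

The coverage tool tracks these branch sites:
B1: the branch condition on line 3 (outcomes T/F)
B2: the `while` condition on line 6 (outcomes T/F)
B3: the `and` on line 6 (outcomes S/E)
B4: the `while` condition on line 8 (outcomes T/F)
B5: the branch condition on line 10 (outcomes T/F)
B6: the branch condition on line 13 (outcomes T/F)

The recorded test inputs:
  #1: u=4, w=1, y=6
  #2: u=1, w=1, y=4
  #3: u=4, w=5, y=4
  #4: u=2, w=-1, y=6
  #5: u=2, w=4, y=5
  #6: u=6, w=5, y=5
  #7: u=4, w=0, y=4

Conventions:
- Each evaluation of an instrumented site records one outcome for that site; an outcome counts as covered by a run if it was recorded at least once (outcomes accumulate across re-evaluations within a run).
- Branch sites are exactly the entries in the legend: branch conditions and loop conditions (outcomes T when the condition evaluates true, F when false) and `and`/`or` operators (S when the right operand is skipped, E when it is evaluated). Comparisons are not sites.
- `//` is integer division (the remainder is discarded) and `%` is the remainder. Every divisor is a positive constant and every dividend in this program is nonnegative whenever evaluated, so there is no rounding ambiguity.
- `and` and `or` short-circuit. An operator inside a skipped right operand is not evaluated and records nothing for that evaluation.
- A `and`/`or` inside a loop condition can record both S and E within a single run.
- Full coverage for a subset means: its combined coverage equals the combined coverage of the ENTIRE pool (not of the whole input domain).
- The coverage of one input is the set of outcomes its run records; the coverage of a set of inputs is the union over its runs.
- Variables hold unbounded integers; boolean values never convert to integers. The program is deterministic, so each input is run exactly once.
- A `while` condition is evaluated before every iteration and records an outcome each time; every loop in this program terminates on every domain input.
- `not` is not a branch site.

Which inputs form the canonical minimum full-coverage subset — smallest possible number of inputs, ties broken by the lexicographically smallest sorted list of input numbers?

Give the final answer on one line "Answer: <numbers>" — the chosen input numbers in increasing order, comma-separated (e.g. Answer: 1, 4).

input #1 (u=4, w=1, y=6): events B1->F, B3->E, B2->F, B4->T, B4->T, B4->T, B4->F, B5->F, B6->F; covers B1=F, B2=F, B3=E, B4=T, B4=F, B5=F, B6=F
input #2 (u=1, w=1, y=4): events B1->F, B3->E, B2->F, B4->T, B4->T, B4->T, B4->T, B4->T, B4->T, B4->T, B4->T, B4->T, B4->T, B4->T, ...; covers B1=F, B2=F, B3=E, B4=T, B4=F, B5=F, B6=F
input #3 (u=4, w=5, y=4): events B1->F, B3->E, B2->F, B4->T, B4->T, B4->T, B4->F, B5->T, B6->T; covers B1=F, B2=F, B3=E, B4=T, B4=F, B5=T, B6=T
input #4 (u=2, w=-1, y=6): events B1->F, B3->E, B2->F, B4->T, B4->T, B4->T, B4->T, B4->T, B4->T, B4->T, B4->T, B4->T, B4->T, B4->T, ...; covers B1=F, B2=F, B3=E, B4=T, B4=F, B5=T, B6=T
input #5 (u=2, w=4, y=5): events B1->F, B3->E, B2->F, B4->T, B4->T, B4->T, B4->T, B4->T, B4->T, B4->T, B4->T, B4->T, B4->T, B4->T, ...; covers B1=F, B2=F, B3=E, B4=T, B4=F, B5=T, B6=T
input #6 (u=6, w=5, y=5): events B1->F, B3->S, B2->F, B4->F, B5->T, B6->T; covers B1=F, B2=F, B3=S, B4=F, B5=T, B6=T
input #7 (u=4, w=0, y=4): events B1->F, B3->E, B2->F, B4->T, B4->T, B4->T, B4->F, B5->T, B6->T; covers B1=F, B2=F, B3=E, B4=T, B4=F, B5=T, B6=T
together the pool reaches 10 outcomes: B1=F, B2=F, B3=S, B3=E, B4=T, B4=F, B5=T, B5=F, B6=T, B6=F
no size-1 subset reaches all 10 outcomes (best union: 7/10)
at size 2, {1, 6} reaches all 10 outcomes; every lexicographically earlier size-2 subset fails

Answer: 1, 6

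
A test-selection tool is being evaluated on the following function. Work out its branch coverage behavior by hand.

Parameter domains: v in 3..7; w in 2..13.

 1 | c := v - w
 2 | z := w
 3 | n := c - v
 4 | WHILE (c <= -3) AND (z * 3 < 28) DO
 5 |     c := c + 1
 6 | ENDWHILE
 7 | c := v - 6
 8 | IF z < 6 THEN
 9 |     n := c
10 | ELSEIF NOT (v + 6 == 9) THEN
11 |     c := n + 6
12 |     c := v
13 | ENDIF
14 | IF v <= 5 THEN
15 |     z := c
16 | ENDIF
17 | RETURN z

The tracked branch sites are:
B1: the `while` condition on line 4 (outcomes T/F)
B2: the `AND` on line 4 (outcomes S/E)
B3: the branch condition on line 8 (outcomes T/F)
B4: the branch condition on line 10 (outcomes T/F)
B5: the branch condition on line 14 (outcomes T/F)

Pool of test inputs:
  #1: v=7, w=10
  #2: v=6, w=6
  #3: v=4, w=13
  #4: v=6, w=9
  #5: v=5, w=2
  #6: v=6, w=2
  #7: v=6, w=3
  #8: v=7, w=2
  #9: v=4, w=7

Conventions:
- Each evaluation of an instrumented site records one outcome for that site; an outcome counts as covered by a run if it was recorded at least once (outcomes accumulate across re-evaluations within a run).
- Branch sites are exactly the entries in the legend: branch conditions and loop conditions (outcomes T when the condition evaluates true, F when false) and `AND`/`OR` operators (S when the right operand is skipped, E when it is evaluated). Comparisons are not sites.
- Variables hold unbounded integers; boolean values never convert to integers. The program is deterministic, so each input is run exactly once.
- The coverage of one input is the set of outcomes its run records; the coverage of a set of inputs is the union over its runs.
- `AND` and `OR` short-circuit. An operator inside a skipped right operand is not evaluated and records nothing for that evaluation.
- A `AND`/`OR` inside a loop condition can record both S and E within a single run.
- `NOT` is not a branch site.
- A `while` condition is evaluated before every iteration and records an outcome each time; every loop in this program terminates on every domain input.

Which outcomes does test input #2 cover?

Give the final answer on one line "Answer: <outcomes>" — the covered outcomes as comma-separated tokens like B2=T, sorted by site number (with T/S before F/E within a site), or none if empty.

Simulating input #2 (v=6, w=6) step by step:
  B2->S, B1->F, B3->F, B4->T, B5->F
as a set, this run covers: B1=F, B2=S, B3=F, B4=T, B5=F

Answer: B1=F, B2=S, B3=F, B4=T, B5=F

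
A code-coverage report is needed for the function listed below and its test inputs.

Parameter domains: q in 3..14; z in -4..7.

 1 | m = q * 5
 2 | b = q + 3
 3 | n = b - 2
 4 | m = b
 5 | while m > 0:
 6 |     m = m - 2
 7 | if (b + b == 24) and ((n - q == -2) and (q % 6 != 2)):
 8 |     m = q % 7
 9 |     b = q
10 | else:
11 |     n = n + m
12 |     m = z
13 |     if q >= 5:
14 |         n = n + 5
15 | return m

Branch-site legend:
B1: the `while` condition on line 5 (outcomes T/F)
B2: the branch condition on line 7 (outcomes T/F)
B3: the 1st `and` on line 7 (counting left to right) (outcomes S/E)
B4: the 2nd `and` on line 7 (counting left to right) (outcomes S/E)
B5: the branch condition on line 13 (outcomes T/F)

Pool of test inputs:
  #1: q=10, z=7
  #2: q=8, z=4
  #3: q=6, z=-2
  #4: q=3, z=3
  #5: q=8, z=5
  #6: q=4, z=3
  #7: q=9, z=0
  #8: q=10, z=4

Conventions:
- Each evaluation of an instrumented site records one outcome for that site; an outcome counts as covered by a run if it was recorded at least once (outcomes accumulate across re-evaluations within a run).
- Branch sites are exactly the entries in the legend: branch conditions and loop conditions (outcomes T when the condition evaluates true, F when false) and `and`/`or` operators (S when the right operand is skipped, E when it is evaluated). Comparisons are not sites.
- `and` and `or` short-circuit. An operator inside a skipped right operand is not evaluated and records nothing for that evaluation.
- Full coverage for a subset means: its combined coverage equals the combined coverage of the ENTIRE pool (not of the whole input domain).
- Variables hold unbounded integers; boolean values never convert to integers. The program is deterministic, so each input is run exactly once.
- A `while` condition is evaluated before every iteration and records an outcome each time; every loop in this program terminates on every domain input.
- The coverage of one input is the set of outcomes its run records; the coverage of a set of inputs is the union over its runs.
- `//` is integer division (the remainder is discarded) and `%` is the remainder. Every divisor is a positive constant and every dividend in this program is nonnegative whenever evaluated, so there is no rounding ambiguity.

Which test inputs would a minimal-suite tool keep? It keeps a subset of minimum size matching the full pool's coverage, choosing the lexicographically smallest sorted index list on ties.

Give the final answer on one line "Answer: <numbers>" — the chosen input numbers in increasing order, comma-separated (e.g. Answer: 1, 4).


input #1 (q=10, z=7): events B1->T, B1->T, B1->T, B1->T, B1->T, B1->T, B1->T, B1->F, B3->S, B2->F, B5->T; covers B1=T, B1=F, B2=F, B3=S, B5=T
input #2 (q=8, z=4): events B1->T, B1->T, B1->T, B1->T, B1->T, B1->T, B1->F, B3->S, B2->F, B5->T; covers B1=T, B1=F, B2=F, B3=S, B5=T
input #3 (q=6, z=-2): events B1->T, B1->T, B1->T, B1->T, B1->T, B1->F, B3->S, B2->F, B5->T; covers B1=T, B1=F, B2=F, B3=S, B5=T
input #4 (q=3, z=3): events B1->T, B1->T, B1->T, B1->F, B3->S, B2->F, B5->F; covers B1=T, B1=F, B2=F, B3=S, B5=F
input #5 (q=8, z=5): events B1->T, B1->T, B1->T, B1->T, B1->T, B1->T, B1->F, B3->S, B2->F, B5->T; covers B1=T, B1=F, B2=F, B3=S, B5=T
input #6 (q=4, z=3): events B1->T, B1->T, B1->T, B1->T, B1->F, B3->S, B2->F, B5->F; covers B1=T, B1=F, B2=F, B3=S, B5=F
input #7 (q=9, z=0): events B1->T, B1->T, B1->T, B1->T, B1->T, B1->T, B1->F, B3->E, B4->S, B2->F, B5->T; covers B1=T, B1=F, B2=F, B3=E, B4=S, B5=T
input #8 (q=10, z=4): events B1->T, B1->T, B1->T, B1->T, B1->T, B1->T, B1->T, B1->F, B3->S, B2->F, B5->T; covers B1=T, B1=F, B2=F, B3=S, B5=T
pool-wide coverage (8 outcomes): B1=T, B1=F, B2=F, B3=S, B3=E, B4=S, B5=T, B5=F
size 1 is not enough: best union over all size-1 subsets is 6/8
inputs {4, 7} (size 2) cover everything; no size-2 subset with a lexicographically smaller index list covers all 8
Answer: 4, 7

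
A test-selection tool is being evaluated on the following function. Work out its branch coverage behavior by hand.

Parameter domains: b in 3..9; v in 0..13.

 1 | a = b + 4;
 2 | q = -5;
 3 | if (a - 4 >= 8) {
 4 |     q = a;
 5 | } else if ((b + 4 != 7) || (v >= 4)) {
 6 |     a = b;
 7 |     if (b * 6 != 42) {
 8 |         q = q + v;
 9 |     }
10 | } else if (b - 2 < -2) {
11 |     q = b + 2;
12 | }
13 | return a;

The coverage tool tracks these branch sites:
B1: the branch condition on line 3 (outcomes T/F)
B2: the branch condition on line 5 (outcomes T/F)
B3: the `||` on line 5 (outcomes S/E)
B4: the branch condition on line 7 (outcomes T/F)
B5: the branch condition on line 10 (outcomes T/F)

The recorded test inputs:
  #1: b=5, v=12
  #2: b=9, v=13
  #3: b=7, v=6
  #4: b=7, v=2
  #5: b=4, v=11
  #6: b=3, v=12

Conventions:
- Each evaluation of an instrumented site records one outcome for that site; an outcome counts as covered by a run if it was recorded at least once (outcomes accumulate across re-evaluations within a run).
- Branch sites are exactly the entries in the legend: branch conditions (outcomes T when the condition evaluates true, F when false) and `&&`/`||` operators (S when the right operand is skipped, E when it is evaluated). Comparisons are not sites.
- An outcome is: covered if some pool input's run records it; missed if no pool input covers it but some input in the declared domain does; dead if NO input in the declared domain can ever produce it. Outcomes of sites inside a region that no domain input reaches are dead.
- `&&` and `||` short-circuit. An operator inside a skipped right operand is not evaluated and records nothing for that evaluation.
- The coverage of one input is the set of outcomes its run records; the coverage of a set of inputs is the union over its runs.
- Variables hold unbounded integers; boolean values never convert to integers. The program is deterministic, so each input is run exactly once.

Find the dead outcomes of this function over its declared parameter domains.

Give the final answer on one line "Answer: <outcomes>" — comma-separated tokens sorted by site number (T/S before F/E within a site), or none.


running all 98 domain inputs and tallying outcomes:
  B5=T: unreachable across the whole domain -> dead
  reachable outcomes have witnesses, e.g. B1=T (e.g. b=8, v=0), B1=F (e.g. b=3, v=0), B2=T (e.g. b=3, v=4), B2=F (e.g. b=3, v=0)
Answer: B5=T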